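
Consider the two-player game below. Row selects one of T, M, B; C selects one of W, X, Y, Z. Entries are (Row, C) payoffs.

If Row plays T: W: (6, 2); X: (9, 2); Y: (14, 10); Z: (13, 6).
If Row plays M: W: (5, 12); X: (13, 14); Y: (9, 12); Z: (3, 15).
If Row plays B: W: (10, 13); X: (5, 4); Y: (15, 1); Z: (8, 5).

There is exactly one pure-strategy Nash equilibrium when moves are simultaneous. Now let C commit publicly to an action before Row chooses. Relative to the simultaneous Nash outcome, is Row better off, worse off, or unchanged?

Backward induction with C moving first.
- W: BR = B, leader payoff 13.
- X: BR = M, leader payoff 14.
- Y: BR = B, leader payoff 1.
- Z: BR = T, leader payoff 6.
C's induced payoffs are 13, 14, 1, 6, so C commits to X. Subgame-perfect outcome: (M, X) with payoffs (13, 14).
For the simultaneous game, intersect best replies.
Row's best replies: W→B; X→M; Y→B; Z→T.
C's best replies: T→Y; M→Z; B→W.
Only (B, W) has each player best-responding; Nash payoffs (10, 13).
Row earns 13 sequentially versus 10 at the Nash outcome: better off.

better off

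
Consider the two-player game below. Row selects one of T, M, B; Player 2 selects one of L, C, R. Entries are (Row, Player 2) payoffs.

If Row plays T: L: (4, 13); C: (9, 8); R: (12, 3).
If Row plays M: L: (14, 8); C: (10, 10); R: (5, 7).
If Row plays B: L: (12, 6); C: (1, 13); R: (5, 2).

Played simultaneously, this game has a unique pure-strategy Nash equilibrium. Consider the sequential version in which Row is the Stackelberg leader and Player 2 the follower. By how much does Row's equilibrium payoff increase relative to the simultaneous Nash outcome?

Player 2 best-responds to each possible Row move:
- T: BR = L, leader payoff 4.
- M: BR = C, leader payoff 10.
- B: BR = C, leader payoff 1.
Among 4, 10, 1, the best is 10 at M. Subgame-perfect outcome: (M, C) with payoffs (10, 10).
Now find the simultaneous Nash equilibrium.
Row's best replies: L→M; C→M; R→T.
Player 2's best replies: T→L; M→C; B→C.
The unique mutual best reply is (M, C), giving (10, 10).
Row's commitment gain: 10 − 10 = 0.

0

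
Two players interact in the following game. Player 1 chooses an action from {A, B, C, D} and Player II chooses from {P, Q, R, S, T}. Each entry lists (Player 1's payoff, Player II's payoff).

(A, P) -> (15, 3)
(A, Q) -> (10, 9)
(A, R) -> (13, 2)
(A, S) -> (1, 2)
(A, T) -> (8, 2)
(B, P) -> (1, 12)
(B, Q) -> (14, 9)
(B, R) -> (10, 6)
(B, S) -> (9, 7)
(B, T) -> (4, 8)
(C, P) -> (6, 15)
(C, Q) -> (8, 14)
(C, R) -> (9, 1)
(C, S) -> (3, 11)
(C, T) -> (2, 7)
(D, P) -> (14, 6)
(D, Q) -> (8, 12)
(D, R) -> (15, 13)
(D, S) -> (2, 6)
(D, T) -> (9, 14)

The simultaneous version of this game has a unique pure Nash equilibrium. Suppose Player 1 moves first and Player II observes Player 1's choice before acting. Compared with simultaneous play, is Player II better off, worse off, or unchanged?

worse off

Backward induction with Player 1 moving first.
- A: Player II compares 3, 9, 2, 2, 2 and picks Q; Player 1 would get 10.
- B: Player II compares 12, 9, 6, 7, 8 and picks P; Player 1 would get 1.
- C: Player II compares 15, 14, 1, 11, 7 and picks P; Player 1 would get 6.
- D: Player II compares 6, 12, 13, 6, 14 and picks T; Player 1 would get 9.
Player 1's induced payoffs are 10, 1, 6, 9, so Player 1 commits to A. Subgame-perfect outcome: (A, Q) with payoffs (10, 9).
Under simultaneous play:
Player 1's best replies: P→A; Q→B; R→D; S→B; T→D.
Player II's best replies: A→Q; B→P; C→P; D→T.
The unique mutual best reply is (D, T), giving (9, 14).
Player II earns 9 sequentially versus 14 at the Nash outcome: worse off.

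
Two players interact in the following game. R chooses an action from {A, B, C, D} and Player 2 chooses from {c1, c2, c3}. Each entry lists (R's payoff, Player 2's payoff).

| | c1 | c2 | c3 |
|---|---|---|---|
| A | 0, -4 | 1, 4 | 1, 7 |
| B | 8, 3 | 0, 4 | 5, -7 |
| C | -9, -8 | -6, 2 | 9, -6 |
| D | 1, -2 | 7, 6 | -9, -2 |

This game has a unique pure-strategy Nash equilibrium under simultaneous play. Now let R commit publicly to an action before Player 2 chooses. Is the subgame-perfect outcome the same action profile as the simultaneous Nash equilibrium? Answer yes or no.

Work backward from Player 2's decision.
- A: Player 2 compares -4, 4, 7 and picks c3; R would get 1.
- B: Player 2 compares 3, 4, -7 and picks c2; R would get 0.
- C: Player 2 compares -8, 2, -6 and picks c2; R would get -6.
- D: Player 2 compares -2, 6, -2 and picks c2; R would get 7.
Among 1, 0, -6, 7, the best is 7 at D. Subgame-perfect outcome: (D, c2) with payoffs (7, 6).
For the simultaneous game, intersect best replies.
R's best replies: c1→B; c2→D; c3→C.
Player 2's best replies: A→c3; B→c2; C→c2; D→c2.
Only (D, c2) has each player best-responding; Nash payoffs (7, 6).
Sequential outcome (D, c2) coincides with the Nash profile (D, c2).

yes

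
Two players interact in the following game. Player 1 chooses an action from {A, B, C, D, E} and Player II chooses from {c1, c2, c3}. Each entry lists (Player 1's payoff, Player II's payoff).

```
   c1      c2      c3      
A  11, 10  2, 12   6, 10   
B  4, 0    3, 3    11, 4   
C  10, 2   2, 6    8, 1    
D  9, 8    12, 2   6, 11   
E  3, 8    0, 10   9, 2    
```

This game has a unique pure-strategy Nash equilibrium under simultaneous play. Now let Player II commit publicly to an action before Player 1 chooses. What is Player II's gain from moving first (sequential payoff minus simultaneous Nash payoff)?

6

Backward induction with Player II moving first.
- c1 → Player 1 plays A (best of 11, 4, 10, 9, 3); Player II gets 10.
- c2 → Player 1 plays D (best of 2, 3, 2, 12, 0); Player II gets 2.
- c3 → Player 1 plays B (best of 6, 11, 8, 6, 9); Player II gets 4.
Among 10, 2, 4, the best is 10 at c1. Subgame-perfect outcome: (A, c1) with payoffs (11, 10).
Under simultaneous play:
Player 1's best replies: c1→A; c2→D; c3→B.
Player II's best replies: A→c2; B→c3; C→c2; D→c3; E→c2.
Only (B, c3) has each player best-responding; Nash payoffs (11, 4).
Player II's commitment gain: 10 − 4 = 6.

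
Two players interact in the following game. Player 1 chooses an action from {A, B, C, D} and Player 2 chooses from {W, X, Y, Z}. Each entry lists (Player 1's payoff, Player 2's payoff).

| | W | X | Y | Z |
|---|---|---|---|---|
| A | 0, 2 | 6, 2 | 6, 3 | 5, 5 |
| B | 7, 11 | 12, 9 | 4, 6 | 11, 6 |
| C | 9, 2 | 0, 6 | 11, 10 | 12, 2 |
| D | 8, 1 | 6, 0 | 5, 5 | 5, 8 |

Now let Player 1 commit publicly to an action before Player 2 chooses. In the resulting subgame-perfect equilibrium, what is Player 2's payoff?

Backward induction with Player 1 moving first.
- A → Player 2 plays Z (best of 2, 2, 3, 5); Player 1 gets 5.
- B → Player 2 plays W (best of 11, 9, 6, 6); Player 1 gets 7.
- C → Player 2 plays Y (best of 2, 6, 10, 2); Player 1 gets 11.
- D → Player 2 plays Z (best of 1, 0, 5, 8); Player 1 gets 5.
Maximizing over 5, 7, 11, 5, Player 1 chooses C. Subgame-perfect outcome: (C, Y) with payoffs (11, 10).

10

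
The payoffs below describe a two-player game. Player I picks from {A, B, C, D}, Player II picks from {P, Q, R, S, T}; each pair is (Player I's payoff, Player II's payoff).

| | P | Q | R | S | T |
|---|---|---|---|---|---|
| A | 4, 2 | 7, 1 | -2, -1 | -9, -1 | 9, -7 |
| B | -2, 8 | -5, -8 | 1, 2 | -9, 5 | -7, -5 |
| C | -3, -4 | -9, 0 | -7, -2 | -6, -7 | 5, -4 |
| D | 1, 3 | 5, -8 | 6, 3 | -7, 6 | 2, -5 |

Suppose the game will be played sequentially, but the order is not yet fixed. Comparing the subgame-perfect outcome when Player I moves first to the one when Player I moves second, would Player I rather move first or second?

second

If Player I leads: Player II's best replies are A→P, B→P, C→Q, D→S; Player I's induced payoffs 4, -2, -9, -7; outcome (A, P), payoffs (4, 2).
If Player II leads: Player I's best replies are P→A, Q→A, R→D, S→C, T→A; Player II's induced payoffs 2, 1, 3, -7, -7; outcome (D, R), payoffs (6, 3).
Player I gets 4 moving first and 6 moving second, so Player I prefers to move second.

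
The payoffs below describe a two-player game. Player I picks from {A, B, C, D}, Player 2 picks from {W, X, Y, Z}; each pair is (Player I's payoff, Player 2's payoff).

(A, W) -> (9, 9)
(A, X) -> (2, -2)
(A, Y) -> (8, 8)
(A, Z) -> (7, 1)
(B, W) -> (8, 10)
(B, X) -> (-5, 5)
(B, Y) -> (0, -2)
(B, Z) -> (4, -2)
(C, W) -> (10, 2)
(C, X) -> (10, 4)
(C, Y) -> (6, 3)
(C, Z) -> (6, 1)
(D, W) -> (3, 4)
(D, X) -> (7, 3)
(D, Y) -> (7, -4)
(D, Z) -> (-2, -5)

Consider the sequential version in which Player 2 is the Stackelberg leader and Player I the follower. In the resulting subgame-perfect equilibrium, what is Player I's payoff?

8

Backward induction with Player 2 moving first.
- W: BR = C, leader payoff 2.
- X: BR = C, leader payoff 4.
- Y: BR = A, leader payoff 8.
- Z: BR = A, leader payoff 1.
Among 2, 4, 8, 1, the best is 8 at Y. Subgame-perfect outcome: (A, Y) with payoffs (8, 8).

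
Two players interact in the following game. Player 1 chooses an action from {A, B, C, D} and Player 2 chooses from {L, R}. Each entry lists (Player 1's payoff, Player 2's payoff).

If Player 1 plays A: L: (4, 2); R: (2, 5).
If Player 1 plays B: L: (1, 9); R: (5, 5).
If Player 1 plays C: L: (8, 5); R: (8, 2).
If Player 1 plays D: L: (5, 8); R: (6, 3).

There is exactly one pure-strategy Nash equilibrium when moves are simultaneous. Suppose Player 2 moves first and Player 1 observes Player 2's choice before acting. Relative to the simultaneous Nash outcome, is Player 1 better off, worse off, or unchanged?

unchanged

Work backward from Player 1's decision.
- L → Player 1 plays C (best of 4, 1, 8, 5); Player 2 gets 5.
- R → Player 1 plays C (best of 2, 5, 8, 6); Player 2 gets 2.
Among 5, 2, the best is 5 at L. Subgame-perfect outcome: (C, L) with payoffs (8, 5).
Under simultaneous play:
Player 1's best replies: L→C; R→C.
Player 2's best replies: A→R; B→L; C→L; D→L.
The unique mutual best reply is (C, L), giving (8, 5).
Player 1 earns 8 sequentially versus 8 at the Nash outcome: unchanged.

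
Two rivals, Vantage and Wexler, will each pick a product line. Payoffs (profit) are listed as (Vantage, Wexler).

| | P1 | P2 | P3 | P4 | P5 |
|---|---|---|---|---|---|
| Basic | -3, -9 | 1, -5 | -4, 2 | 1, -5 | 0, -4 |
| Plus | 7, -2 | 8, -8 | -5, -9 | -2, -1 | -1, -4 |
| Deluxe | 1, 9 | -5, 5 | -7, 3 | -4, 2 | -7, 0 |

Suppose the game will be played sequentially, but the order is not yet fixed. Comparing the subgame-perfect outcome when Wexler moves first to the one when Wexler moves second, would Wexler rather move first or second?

second

If Vantage leads: Wexler's best replies are Basic→P3, Plus→P4, Deluxe→P1; Vantage's induced payoffs -4, -2, 1; outcome (Deluxe, P1), payoffs (1, 9).
If Wexler leads: Vantage's best replies are P1→Plus, P2→Plus, P3→Basic, P4→Basic, P5→Basic; Wexler's induced payoffs -2, -8, 2, -5, -4; outcome (Basic, P3), payoffs (-4, 2).
Wexler gets 2 moving first and 9 moving second, so Wexler prefers to move second.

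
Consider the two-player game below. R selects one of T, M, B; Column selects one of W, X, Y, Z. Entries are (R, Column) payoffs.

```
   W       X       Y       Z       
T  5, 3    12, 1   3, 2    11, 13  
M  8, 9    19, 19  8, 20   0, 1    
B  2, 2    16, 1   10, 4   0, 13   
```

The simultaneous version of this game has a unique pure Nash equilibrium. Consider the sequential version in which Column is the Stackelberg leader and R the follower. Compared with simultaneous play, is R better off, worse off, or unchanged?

Solve by backward induction (Column leads).
- W: BR = M, leader payoff 9.
- X: BR = M, leader payoff 19.
- Y: BR = B, leader payoff 4.
- Z: BR = T, leader payoff 13.
Column's induced payoffs are 9, 19, 4, 13, so Column commits to X. Subgame-perfect outcome: (M, X) with payoffs (19, 19).
Now find the simultaneous Nash equilibrium.
R's best replies: W→M; X→M; Y→B; Z→T.
Column's best replies: T→Z; M→Y; B→Z.
Only (T, Z) has each player best-responding; Nash payoffs (11, 13).
R earns 19 sequentially versus 11 at the Nash outcome: better off.

better off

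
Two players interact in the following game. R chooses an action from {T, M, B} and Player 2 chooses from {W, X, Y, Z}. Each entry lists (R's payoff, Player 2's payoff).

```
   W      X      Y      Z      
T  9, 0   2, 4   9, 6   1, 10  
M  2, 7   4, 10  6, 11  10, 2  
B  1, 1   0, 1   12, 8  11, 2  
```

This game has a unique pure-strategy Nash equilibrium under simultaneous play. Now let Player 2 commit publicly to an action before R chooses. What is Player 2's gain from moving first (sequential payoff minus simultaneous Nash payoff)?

2

Solve by backward induction (Player 2 leads).
- W → R plays T (best of 9, 2, 1); Player 2 gets 0.
- X → R plays M (best of 2, 4, 0); Player 2 gets 10.
- Y → R plays B (best of 9, 6, 12); Player 2 gets 8.
- Z → R plays B (best of 1, 10, 11); Player 2 gets 2.
Among 0, 10, 8, 2, the best is 10 at X. Subgame-perfect outcome: (M, X) with payoffs (4, 10).
Under simultaneous play:
R's best replies: W→T; X→M; Y→B; Z→B.
Player 2's best replies: T→Z; M→Y; B→Y.
Only (B, Y) has each player best-responding; Nash payoffs (12, 8).
Player 2's commitment gain: 10 − 8 = 2.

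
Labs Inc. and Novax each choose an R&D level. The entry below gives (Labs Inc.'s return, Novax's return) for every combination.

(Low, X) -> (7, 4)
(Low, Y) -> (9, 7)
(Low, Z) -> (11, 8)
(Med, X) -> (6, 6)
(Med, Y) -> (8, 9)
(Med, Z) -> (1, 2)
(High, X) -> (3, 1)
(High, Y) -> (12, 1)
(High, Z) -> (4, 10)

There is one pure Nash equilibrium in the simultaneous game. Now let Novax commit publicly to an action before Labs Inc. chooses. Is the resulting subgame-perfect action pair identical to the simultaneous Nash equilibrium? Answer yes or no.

yes

Backward induction with Novax moving first.
- X: Labs Inc. compares 7, 6, 3 and picks Low; Novax would get 4.
- Y: Labs Inc. compares 9, 8, 12 and picks High; Novax would get 1.
- Z: Labs Inc. compares 11, 1, 4 and picks Low; Novax would get 8.
Novax's induced payoffs are 4, 1, 8, so Novax commits to Z. Subgame-perfect outcome: (Low, Z) with payoffs (11, 8).
Now find the simultaneous Nash equilibrium.
Labs Inc.'s best replies: X→Low; Y→High; Z→Low.
Novax's best replies: Low→Z; Med→Y; High→Z.
The unique mutual best reply is (Low, Z), giving (11, 8).
Sequential outcome (Low, Z) coincides with the Nash profile (Low, Z).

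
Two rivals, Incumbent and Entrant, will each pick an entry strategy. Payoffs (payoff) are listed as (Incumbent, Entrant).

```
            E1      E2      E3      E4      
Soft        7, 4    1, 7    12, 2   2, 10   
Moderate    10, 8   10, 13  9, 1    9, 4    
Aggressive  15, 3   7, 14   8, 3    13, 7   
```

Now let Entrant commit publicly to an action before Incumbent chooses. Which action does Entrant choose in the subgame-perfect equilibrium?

Backward induction with Entrant moving first.
- E1: Incumbent compares 7, 10, 15 and picks Aggressive; Entrant would get 3.
- E2: Incumbent compares 1, 10, 7 and picks Moderate; Entrant would get 13.
- E3: Incumbent compares 12, 9, 8 and picks Soft; Entrant would get 2.
- E4: Incumbent compares 2, 9, 13 and picks Aggressive; Entrant would get 7.
Maximizing over 3, 13, 2, 7, Entrant chooses E2. Subgame-perfect outcome: (Moderate, E2) with payoffs (10, 13).

E2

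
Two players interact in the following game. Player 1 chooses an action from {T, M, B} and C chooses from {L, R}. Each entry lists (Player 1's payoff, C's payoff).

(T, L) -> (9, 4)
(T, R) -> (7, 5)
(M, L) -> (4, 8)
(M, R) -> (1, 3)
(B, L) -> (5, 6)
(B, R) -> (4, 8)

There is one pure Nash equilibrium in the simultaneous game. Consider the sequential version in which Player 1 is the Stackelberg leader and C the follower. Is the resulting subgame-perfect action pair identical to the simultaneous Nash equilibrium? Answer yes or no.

yes

Backward induction with Player 1 moving first.
- T → C plays R (best of 4, 5); Player 1 gets 7.
- M → C plays L (best of 8, 3); Player 1 gets 4.
- B → C plays R (best of 6, 8); Player 1 gets 4.
Among 7, 4, 4, the best is 7 at T. Subgame-perfect outcome: (T, R) with payoffs (7, 5).
Under simultaneous play:
Player 1's best replies: L→T; R→T.
C's best replies: T→R; M→L; B→R.
Only (T, R) has each player best-responding; Nash payoffs (7, 5).
Sequential outcome (T, R) coincides with the Nash profile (T, R).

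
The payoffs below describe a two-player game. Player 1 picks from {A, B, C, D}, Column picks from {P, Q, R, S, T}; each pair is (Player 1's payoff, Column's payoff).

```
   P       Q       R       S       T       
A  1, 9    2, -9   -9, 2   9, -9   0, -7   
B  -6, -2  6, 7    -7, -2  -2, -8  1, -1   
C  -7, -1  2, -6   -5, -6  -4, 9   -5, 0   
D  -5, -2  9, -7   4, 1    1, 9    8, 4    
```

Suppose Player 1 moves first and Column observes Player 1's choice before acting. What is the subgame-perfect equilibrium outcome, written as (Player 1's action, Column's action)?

(B, Q)

Column best-responds to each possible Player 1 move:
- A: Column compares 9, -9, 2, -9, -7 and picks P; Player 1 would get 1.
- B: Column compares -2, 7, -2, -8, -1 and picks Q; Player 1 would get 6.
- C: Column compares -1, -6, -6, 9, 0 and picks S; Player 1 would get -4.
- D: Column compares -2, -7, 1, 9, 4 and picks S; Player 1 would get 1.
Player 1's induced payoffs are 1, 6, -4, 1, so Player 1 commits to B. Subgame-perfect outcome: (B, Q) with payoffs (6, 7).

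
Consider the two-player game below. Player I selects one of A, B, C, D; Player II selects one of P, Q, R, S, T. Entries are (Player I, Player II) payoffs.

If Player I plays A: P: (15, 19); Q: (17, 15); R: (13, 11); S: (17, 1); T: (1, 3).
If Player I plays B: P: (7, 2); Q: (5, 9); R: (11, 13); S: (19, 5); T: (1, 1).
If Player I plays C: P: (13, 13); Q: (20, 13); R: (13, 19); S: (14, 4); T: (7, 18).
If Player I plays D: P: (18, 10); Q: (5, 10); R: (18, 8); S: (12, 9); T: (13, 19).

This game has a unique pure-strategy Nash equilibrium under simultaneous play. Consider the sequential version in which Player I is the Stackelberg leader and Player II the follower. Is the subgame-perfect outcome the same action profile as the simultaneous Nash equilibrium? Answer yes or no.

no

Solve by backward induction (Player I leads).
- A: BR = P, leader payoff 15.
- B: BR = R, leader payoff 11.
- C: BR = R, leader payoff 13.
- D: BR = T, leader payoff 13.
Player I's induced payoffs are 15, 11, 13, 13, so Player I commits to A. Subgame-perfect outcome: (A, P) with payoffs (15, 19).
For the simultaneous game, intersect best replies.
Player I's best replies: P→D; Q→C; R→D; S→B; T→D.
Player II's best replies: A→P; B→R; C→R; D→T.
Only (D, T) has each player best-responding; Nash payoffs (13, 19).
Sequential outcome (A, P) differs from the Nash profile (D, T).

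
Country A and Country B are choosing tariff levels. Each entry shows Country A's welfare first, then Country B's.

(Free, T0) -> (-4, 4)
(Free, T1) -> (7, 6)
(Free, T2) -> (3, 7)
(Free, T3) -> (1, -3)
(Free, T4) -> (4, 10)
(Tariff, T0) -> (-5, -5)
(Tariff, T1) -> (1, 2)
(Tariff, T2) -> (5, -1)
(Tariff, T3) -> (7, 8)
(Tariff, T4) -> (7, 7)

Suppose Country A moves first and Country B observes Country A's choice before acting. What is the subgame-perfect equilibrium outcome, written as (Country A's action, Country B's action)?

(Tariff, T3)

Solve by backward induction (Country A leads).
- Free: BR = T4, leader payoff 4.
- Tariff: BR = T3, leader payoff 7.
Country A's induced payoffs are 4, 7, so Country A commits to Tariff. Subgame-perfect outcome: (Tariff, T3) with payoffs (7, 8).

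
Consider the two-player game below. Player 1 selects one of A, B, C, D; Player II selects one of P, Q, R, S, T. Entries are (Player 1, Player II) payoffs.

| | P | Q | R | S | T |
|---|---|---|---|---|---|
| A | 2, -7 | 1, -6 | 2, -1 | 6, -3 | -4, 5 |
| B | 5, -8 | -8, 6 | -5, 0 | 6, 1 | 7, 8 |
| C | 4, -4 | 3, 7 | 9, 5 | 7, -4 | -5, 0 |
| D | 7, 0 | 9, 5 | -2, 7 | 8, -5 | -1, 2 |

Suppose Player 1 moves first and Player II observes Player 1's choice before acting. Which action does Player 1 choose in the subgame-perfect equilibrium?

Solve by backward induction (Player 1 leads).
- A: BR = T, leader payoff -4.
- B: BR = T, leader payoff 7.
- C: BR = Q, leader payoff 3.
- D: BR = R, leader payoff -2.
Player 1's induced payoffs are -4, 7, 3, -2, so Player 1 commits to B. Subgame-perfect outcome: (B, T) with payoffs (7, 8).

B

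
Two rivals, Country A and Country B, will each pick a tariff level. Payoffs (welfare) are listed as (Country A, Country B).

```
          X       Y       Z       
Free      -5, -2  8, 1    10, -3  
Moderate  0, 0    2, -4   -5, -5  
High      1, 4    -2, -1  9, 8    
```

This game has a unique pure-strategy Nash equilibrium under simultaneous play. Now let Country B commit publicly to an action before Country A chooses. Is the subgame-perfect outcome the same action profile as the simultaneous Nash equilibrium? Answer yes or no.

Work backward from Country A's decision.
- X: BR = High, leader payoff 4.
- Y: BR = Free, leader payoff 1.
- Z: BR = Free, leader payoff -3.
Country B's induced payoffs are 4, 1, -3, so Country B commits to X. Subgame-perfect outcome: (High, X) with payoffs (1, 4).
Now find the simultaneous Nash equilibrium.
Country A's best replies: X→High; Y→Free; Z→Free.
Country B's best replies: Free→Y; Moderate→X; High→Z.
The unique mutual best reply is (Free, Y), giving (8, 1).
Sequential outcome (High, X) differs from the Nash profile (Free, Y).

no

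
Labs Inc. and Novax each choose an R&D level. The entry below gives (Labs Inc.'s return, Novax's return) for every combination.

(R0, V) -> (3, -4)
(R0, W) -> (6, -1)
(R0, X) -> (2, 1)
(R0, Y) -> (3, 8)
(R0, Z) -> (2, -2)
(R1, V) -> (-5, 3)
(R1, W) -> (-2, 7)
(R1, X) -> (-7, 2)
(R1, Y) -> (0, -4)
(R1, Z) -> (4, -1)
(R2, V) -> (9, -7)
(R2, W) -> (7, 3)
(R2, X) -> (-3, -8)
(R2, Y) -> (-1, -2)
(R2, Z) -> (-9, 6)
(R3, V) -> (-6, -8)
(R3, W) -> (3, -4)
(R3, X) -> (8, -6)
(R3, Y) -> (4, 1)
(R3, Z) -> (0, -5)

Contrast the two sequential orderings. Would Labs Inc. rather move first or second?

second

If Labs Inc. leads: Novax's best replies are R0→Y, R1→W, R2→Z, R3→Y; Labs Inc.'s induced payoffs 3, -2, -9, 4; outcome (R3, Y), payoffs (4, 1).
If Novax leads: Labs Inc.'s best replies are V→R2, W→R2, X→R3, Y→R3, Z→R1; Novax's induced payoffs -7, 3, -6, 1, -1; outcome (R2, W), payoffs (7, 3).
Labs Inc. gets 4 moving first and 7 moving second, so Labs Inc. prefers to move second.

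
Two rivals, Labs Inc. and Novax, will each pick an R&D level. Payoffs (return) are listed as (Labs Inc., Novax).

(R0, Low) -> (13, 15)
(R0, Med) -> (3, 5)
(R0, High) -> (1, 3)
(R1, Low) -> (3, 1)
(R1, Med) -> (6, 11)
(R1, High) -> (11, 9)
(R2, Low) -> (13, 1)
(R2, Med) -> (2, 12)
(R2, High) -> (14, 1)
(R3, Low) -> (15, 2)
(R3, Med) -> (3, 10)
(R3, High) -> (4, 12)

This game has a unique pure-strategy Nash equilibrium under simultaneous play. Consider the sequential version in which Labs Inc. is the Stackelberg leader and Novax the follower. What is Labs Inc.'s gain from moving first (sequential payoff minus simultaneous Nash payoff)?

7

Solve by backward induction (Labs Inc. leads).
- R0: Novax compares 15, 5, 3 and picks Low; Labs Inc. would get 13.
- R1: Novax compares 1, 11, 9 and picks Med; Labs Inc. would get 6.
- R2: Novax compares 1, 12, 1 and picks Med; Labs Inc. would get 2.
- R3: Novax compares 2, 10, 12 and picks High; Labs Inc. would get 4.
Among 13, 6, 2, 4, the best is 13 at R0. Subgame-perfect outcome: (R0, Low) with payoffs (13, 15).
Now find the simultaneous Nash equilibrium.
Labs Inc.'s best replies: Low→R3; Med→R1; High→R2.
Novax's best replies: R0→Low; R1→Med; R2→Med; R3→High.
The unique mutual best reply is (R1, Med), giving (6, 11).
Labs Inc.'s commitment gain: 13 − 6 = 7.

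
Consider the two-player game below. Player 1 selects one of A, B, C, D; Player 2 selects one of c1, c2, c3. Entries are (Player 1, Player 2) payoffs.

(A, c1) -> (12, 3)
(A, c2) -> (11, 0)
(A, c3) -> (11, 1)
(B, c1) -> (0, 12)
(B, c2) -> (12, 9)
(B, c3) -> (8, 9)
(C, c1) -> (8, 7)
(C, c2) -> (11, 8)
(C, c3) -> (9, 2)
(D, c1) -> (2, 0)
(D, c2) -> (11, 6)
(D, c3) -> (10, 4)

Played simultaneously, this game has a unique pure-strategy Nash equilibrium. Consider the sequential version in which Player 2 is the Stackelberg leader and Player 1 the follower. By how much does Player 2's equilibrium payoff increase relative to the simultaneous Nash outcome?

6

Solve by backward induction (Player 2 leads).
- c1 → Player 1 plays A (best of 12, 0, 8, 2); Player 2 gets 3.
- c2 → Player 1 plays B (best of 11, 12, 11, 11); Player 2 gets 9.
- c3 → Player 1 plays A (best of 11, 8, 9, 10); Player 2 gets 1.
Player 2's induced payoffs are 3, 9, 1, so Player 2 commits to c2. Subgame-perfect outcome: (B, c2) with payoffs (12, 9).
Now find the simultaneous Nash equilibrium.
Player 1's best replies: c1→A; c2→B; c3→A.
Player 2's best replies: A→c1; B→c1; C→c2; D→c2.
The unique mutual best reply is (A, c1), giving (12, 3).
Player 2's commitment gain: 9 − 3 = 6.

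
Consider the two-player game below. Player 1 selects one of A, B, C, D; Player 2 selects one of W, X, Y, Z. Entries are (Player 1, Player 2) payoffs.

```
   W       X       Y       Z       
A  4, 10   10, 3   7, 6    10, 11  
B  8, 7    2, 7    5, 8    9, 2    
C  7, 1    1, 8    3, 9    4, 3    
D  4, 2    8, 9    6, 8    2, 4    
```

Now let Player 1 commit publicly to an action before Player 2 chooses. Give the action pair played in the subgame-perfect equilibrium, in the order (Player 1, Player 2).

(A, Z)

Solve by backward induction (Player 1 leads).
- A: BR = Z, leader payoff 10.
- B: BR = Y, leader payoff 5.
- C: BR = Y, leader payoff 3.
- D: BR = X, leader payoff 8.
Maximizing over 10, 5, 3, 8, Player 1 chooses A. Subgame-perfect outcome: (A, Z) with payoffs (10, 11).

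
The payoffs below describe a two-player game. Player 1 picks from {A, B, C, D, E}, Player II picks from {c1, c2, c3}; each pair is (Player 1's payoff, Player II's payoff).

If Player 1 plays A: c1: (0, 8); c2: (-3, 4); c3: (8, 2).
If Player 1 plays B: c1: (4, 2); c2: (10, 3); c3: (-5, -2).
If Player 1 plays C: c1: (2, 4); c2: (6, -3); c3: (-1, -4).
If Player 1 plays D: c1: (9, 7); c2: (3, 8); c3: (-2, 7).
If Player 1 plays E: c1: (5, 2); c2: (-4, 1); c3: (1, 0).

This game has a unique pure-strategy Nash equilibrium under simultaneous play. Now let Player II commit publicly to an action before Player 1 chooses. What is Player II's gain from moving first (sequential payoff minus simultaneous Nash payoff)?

Solve by backward induction (Player II leads).
- c1 → Player 1 plays D (best of 0, 4, 2, 9, 5); Player II gets 7.
- c2 → Player 1 plays B (best of -3, 10, 6, 3, -4); Player II gets 3.
- c3 → Player 1 plays A (best of 8, -5, -1, -2, 1); Player II gets 2.
Among 7, 3, 2, the best is 7 at c1. Subgame-perfect outcome: (D, c1) with payoffs (9, 7).
For the simultaneous game, intersect best replies.
Player 1's best replies: c1→D; c2→B; c3→A.
Player II's best replies: A→c1; B→c2; C→c1; D→c2; E→c1.
The unique mutual best reply is (B, c2), giving (10, 3).
Player II's commitment gain: 7 − 3 = 4.

4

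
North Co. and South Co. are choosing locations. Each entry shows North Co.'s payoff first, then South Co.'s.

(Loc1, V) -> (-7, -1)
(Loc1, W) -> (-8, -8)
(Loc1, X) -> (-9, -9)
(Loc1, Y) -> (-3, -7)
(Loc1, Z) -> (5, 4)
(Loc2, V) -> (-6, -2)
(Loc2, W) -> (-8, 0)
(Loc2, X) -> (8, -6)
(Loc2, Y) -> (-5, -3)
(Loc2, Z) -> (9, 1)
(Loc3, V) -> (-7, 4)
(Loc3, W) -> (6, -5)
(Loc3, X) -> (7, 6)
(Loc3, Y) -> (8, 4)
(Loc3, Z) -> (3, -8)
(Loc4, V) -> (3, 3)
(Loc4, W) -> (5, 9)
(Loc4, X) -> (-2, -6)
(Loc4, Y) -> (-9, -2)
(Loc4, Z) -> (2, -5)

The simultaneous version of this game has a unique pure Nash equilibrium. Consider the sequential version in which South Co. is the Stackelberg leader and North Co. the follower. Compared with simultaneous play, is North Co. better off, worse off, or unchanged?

worse off

Work backward from North Co.'s decision.
- V → North Co. plays Loc4 (best of -7, -6, -7, 3); South Co. gets 3.
- W → North Co. plays Loc3 (best of -8, -8, 6, 5); South Co. gets -5.
- X → North Co. plays Loc2 (best of -9, 8, 7, -2); South Co. gets -6.
- Y → North Co. plays Loc3 (best of -3, -5, 8, -9); South Co. gets 4.
- Z → North Co. plays Loc2 (best of 5, 9, 3, 2); South Co. gets 1.
South Co.'s induced payoffs are 3, -5, -6, 4, 1, so South Co. commits to Y. Subgame-perfect outcome: (Loc3, Y) with payoffs (8, 4).
Now find the simultaneous Nash equilibrium.
North Co.'s best replies: V→Loc4; W→Loc3; X→Loc2; Y→Loc3; Z→Loc2.
South Co.'s best replies: Loc1→Z; Loc2→Z; Loc3→X; Loc4→W.
The unique mutual best reply is (Loc2, Z), giving (9, 1).
North Co. earns 8 sequentially versus 9 at the Nash outcome: worse off.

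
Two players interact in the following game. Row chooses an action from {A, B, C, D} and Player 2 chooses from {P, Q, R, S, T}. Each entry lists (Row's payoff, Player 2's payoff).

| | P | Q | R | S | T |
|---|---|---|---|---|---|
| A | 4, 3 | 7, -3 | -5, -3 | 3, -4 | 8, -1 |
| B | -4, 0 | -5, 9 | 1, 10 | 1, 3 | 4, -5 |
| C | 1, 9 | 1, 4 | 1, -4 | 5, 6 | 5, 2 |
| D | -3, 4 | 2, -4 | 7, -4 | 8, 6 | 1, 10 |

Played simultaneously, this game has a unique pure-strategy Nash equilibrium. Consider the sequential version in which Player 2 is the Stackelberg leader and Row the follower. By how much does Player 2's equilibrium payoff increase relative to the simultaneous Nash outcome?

Work backward from Row's decision.
- P: Row compares 4, -4, 1, -3 and picks A; Player 2 would get 3.
- Q: Row compares 7, -5, 1, 2 and picks A; Player 2 would get -3.
- R: Row compares -5, 1, 1, 7 and picks D; Player 2 would get -4.
- S: Row compares 3, 1, 5, 8 and picks D; Player 2 would get 6.
- T: Row compares 8, 4, 5, 1 and picks A; Player 2 would get -1.
Among 3, -3, -4, 6, -1, the best is 6 at S. Subgame-perfect outcome: (D, S) with payoffs (8, 6).
Under simultaneous play:
Row's best replies: P→A; Q→A; R→D; S→D; T→A.
Player 2's best replies: A→P; B→R; C→P; D→T.
The unique mutual best reply is (A, P), giving (4, 3).
Player 2's commitment gain: 6 − 3 = 3.

3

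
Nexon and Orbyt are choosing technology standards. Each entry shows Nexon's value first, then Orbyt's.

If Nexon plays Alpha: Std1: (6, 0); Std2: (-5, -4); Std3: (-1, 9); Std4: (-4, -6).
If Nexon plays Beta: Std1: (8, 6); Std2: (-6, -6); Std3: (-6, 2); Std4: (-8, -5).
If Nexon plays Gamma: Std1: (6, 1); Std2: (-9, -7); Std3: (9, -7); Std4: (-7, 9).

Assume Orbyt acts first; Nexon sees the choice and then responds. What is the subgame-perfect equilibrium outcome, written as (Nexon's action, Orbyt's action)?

(Beta, Std1)

Backward induction with Orbyt moving first.
- Std1: Nexon compares 6, 8, 6 and picks Beta; Orbyt would get 6.
- Std2: Nexon compares -5, -6, -9 and picks Alpha; Orbyt would get -4.
- Std3: Nexon compares -1, -6, 9 and picks Gamma; Orbyt would get -7.
- Std4: Nexon compares -4, -8, -7 and picks Alpha; Orbyt would get -6.
Maximizing over 6, -4, -7, -6, Orbyt chooses Std1. Subgame-perfect outcome: (Beta, Std1) with payoffs (8, 6).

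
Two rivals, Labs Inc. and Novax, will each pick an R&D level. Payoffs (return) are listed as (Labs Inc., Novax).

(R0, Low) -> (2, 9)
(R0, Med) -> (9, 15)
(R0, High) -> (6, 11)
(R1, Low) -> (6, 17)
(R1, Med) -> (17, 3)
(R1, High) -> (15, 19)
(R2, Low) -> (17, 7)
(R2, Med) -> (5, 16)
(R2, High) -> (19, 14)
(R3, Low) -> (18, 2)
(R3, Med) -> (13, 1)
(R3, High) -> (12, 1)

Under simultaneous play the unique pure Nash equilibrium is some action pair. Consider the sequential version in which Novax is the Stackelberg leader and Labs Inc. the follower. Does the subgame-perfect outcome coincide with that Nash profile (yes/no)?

Solve by backward induction (Novax leads).
- Low: Labs Inc. compares 2, 6, 17, 18 and picks R3; Novax would get 2.
- Med: Labs Inc. compares 9, 17, 5, 13 and picks R1; Novax would get 3.
- High: Labs Inc. compares 6, 15, 19, 12 and picks R2; Novax would get 14.
Maximizing over 2, 3, 14, Novax chooses High. Subgame-perfect outcome: (R2, High) with payoffs (19, 14).
Now find the simultaneous Nash equilibrium.
Labs Inc.'s best replies: Low→R3; Med→R1; High→R2.
Novax's best replies: R0→Med; R1→High; R2→Med; R3→Low.
Only (R3, Low) has each player best-responding; Nash payoffs (18, 2).
Sequential outcome (R2, High) differs from the Nash profile (R3, Low).

no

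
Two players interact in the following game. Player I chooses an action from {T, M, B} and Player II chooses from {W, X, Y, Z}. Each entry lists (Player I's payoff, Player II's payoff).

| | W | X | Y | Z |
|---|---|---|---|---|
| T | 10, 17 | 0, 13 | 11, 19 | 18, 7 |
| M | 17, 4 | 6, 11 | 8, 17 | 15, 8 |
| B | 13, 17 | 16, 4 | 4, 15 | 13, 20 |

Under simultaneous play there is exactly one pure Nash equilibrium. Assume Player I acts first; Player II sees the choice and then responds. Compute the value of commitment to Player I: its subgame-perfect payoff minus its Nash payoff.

Player II best-responds to each possible Player I move:
- T → Player II plays Y (best of 17, 13, 19, 7); Player I gets 11.
- M → Player II plays Y (best of 4, 11, 17, 8); Player I gets 8.
- B → Player II plays Z (best of 17, 4, 15, 20); Player I gets 13.
Among 11, 8, 13, the best is 13 at B. Subgame-perfect outcome: (B, Z) with payoffs (13, 20).
Under simultaneous play:
Player I's best replies: W→M; X→B; Y→T; Z→T.
Player II's best replies: T→Y; M→Y; B→Z.
Only (T, Y) has each player best-responding; Nash payoffs (11, 19).
Player I's commitment gain: 13 − 11 = 2.

2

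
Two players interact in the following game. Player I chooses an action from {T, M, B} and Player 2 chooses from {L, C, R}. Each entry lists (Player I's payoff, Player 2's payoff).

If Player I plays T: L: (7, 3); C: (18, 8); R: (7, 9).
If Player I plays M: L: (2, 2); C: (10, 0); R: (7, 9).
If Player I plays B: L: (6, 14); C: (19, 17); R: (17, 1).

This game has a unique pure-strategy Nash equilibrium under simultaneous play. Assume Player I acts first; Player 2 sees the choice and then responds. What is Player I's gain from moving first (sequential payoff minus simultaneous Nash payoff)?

0

Work backward from Player 2's decision.
- T: Player 2 compares 3, 8, 9 and picks R; Player I would get 7.
- M: Player 2 compares 2, 0, 9 and picks R; Player I would get 7.
- B: Player 2 compares 14, 17, 1 and picks C; Player I would get 19.
Maximizing over 7, 7, 19, Player I chooses B. Subgame-perfect outcome: (B, C) with payoffs (19, 17).
For the simultaneous game, intersect best replies.
Player I's best replies: L→T; C→B; R→B.
Player 2's best replies: T→R; M→R; B→C.
Only (B, C) has each player best-responding; Nash payoffs (19, 17).
Player I's commitment gain: 19 − 19 = 0.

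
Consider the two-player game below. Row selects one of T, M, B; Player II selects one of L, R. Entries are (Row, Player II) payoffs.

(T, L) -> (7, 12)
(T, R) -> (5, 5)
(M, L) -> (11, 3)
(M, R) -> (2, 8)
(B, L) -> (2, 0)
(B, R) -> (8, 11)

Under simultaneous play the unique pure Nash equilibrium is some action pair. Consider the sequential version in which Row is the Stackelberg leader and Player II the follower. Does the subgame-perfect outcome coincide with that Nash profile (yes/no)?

yes

Work backward from Player II's decision.
- T: BR = L, leader payoff 7.
- M: BR = R, leader payoff 2.
- B: BR = R, leader payoff 8.
Row's induced payoffs are 7, 2, 8, so Row commits to B. Subgame-perfect outcome: (B, R) with payoffs (8, 11).
For the simultaneous game, intersect best replies.
Row's best replies: L→M; R→B.
Player II's best replies: T→L; M→R; B→R.
The unique mutual best reply is (B, R), giving (8, 11).
Sequential outcome (B, R) coincides with the Nash profile (B, R).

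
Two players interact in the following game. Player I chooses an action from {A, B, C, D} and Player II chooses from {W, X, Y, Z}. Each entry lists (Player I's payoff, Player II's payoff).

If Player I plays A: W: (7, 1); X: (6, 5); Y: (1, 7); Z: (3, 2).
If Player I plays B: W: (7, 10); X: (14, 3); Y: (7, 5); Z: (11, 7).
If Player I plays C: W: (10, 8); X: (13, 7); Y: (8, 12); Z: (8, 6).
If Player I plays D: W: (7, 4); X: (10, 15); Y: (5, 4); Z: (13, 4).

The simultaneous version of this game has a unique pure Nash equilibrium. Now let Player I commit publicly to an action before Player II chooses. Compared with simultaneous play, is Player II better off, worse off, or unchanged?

Backward induction with Player I moving first.
- A: Player II compares 1, 5, 7, 2 and picks Y; Player I would get 1.
- B: Player II compares 10, 3, 5, 7 and picks W; Player I would get 7.
- C: Player II compares 8, 7, 12, 6 and picks Y; Player I would get 8.
- D: Player II compares 4, 15, 4, 4 and picks X; Player I would get 10.
Player I's induced payoffs are 1, 7, 8, 10, so Player I commits to D. Subgame-perfect outcome: (D, X) with payoffs (10, 15).
For the simultaneous game, intersect best replies.
Player I's best replies: W→C; X→B; Y→C; Z→D.
Player II's best replies: A→Y; B→W; C→Y; D→X.
Only (C, Y) has each player best-responding; Nash payoffs (8, 12).
Player II earns 15 sequentially versus 12 at the Nash outcome: better off.

better off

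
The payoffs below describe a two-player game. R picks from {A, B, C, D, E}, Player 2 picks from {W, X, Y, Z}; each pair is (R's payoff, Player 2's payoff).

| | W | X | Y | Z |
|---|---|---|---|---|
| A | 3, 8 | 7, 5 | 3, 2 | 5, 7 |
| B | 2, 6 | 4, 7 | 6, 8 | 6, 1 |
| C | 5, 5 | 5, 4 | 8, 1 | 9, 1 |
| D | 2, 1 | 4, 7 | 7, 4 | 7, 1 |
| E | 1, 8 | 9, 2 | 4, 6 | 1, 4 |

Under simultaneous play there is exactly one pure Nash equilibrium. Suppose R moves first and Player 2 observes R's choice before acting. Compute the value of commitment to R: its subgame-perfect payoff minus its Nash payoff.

Work backward from Player 2's decision.
- A: Player 2 compares 8, 5, 2, 7 and picks W; R would get 3.
- B: Player 2 compares 6, 7, 8, 1 and picks Y; R would get 6.
- C: Player 2 compares 5, 4, 1, 1 and picks W; R would get 5.
- D: Player 2 compares 1, 7, 4, 1 and picks X; R would get 4.
- E: Player 2 compares 8, 2, 6, 4 and picks W; R would get 1.
Maximizing over 3, 6, 5, 4, 1, R chooses B. Subgame-perfect outcome: (B, Y) with payoffs (6, 8).
Under simultaneous play:
R's best replies: W→C; X→E; Y→C; Z→C.
Player 2's best replies: A→W; B→Y; C→W; D→X; E→W.
Only (C, W) has each player best-responding; Nash payoffs (5, 5).
R's commitment gain: 6 − 5 = 1.

1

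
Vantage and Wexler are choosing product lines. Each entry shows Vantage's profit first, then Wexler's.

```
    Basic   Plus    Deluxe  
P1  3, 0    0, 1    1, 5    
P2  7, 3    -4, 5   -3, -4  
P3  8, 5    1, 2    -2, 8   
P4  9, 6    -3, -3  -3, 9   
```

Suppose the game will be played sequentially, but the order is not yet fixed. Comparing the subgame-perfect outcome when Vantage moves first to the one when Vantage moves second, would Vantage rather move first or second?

If Vantage leads: Wexler's best replies are P1→Deluxe, P2→Plus, P3→Deluxe, P4→Deluxe; Vantage's induced payoffs 1, -4, -2, -3; outcome (P1, Deluxe), payoffs (1, 5).
If Wexler leads: Vantage's best replies are Basic→P4, Plus→P3, Deluxe→P1; Wexler's induced payoffs 6, 2, 5; outcome (P4, Basic), payoffs (9, 6).
Vantage gets 1 moving first and 9 moving second, so Vantage prefers to move second.

second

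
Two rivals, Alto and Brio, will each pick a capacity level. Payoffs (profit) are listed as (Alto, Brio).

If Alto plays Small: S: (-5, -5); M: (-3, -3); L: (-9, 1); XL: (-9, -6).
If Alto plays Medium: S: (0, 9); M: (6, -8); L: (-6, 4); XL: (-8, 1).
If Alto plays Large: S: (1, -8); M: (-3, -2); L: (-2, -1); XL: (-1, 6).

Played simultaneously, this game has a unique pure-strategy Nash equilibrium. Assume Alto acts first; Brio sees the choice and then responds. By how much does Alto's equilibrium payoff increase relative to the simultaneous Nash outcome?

1

Solve by backward induction (Alto leads).
- Small: Brio compares -5, -3, 1, -6 and picks L; Alto would get -9.
- Medium: Brio compares 9, -8, 4, 1 and picks S; Alto would get 0.
- Large: Brio compares -8, -2, -1, 6 and picks XL; Alto would get -1.
Maximizing over -9, 0, -1, Alto chooses Medium. Subgame-perfect outcome: (Medium, S) with payoffs (0, 9).
Under simultaneous play:
Alto's best replies: S→Large; M→Medium; L→Large; XL→Large.
Brio's best replies: Small→L; Medium→S; Large→XL.
Only (Large, XL) has each player best-responding; Nash payoffs (-1, 6).
Alto's commitment gain: 0 − -1 = 1.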